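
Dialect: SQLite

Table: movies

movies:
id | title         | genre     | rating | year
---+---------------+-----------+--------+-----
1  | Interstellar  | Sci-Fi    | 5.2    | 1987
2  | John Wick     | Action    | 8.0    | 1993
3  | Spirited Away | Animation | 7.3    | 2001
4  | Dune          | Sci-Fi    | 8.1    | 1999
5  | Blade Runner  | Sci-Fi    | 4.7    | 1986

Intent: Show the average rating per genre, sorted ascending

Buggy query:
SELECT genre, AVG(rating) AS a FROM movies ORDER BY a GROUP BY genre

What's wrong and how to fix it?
Bug: GROUP BY must precede ORDER BY

Fix: Move ORDER BY to the end, after GROUP BY

Corrected query:
SELECT genre, AVG(rating) AS a FROM movies GROUP BY genre ORDER BY a

Result:
genre     | a  
----------+----
Sci-Fi    | 6  
Animation | 7.3
Action    | 8  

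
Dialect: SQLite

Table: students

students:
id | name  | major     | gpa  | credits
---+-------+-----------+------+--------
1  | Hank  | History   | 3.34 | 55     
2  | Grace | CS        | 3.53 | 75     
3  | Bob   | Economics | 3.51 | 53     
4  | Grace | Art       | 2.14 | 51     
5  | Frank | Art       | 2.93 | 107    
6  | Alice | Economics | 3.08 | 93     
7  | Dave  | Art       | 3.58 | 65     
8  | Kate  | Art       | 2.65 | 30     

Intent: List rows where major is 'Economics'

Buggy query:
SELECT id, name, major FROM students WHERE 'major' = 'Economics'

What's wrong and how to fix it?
Bug: 'major' in single quotes is a string literal, not the column; the comparison is literal-vs-literal and never true

Fix: Reference the column as major without single quotes

Corrected query:
SELECT id, name, major FROM students WHERE major = 'Economics'

Result:
id | name  | major    
---+-------+----------
3  | Bob   | Economics
6  | Alice | Economics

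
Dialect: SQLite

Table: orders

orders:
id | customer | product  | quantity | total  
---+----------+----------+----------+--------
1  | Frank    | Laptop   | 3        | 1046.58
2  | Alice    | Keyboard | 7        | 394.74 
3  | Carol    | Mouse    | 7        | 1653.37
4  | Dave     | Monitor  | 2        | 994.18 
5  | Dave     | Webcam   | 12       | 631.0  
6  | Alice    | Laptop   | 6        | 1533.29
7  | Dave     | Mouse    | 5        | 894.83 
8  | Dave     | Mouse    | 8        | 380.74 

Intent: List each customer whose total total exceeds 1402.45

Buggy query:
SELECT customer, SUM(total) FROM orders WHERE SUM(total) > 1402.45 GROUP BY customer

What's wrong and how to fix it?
Bug: Aggregate functions cannot appear in a WHERE clause

Fix: Use HAVING (which filters groups after aggregation) instead of WHERE

Corrected query:
SELECT customer, SUM(total) FROM orders GROUP BY customer HAVING SUM(total) > 1402.45

Result:
customer | SUM(total)
---------+-----------
Alice    | 1928.03   
Carol    | 1653.37   
Dave     | 2900.75   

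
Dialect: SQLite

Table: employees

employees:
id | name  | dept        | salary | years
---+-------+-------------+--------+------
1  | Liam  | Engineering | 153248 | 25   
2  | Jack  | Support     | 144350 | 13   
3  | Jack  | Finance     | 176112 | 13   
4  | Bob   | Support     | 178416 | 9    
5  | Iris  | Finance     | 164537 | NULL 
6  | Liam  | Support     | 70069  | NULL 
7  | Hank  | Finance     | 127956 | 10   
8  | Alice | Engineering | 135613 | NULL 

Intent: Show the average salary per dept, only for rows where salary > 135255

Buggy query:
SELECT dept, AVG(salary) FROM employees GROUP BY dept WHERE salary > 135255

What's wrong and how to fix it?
Bug: Row-level WHERE must come before GROUP BY in the clause order

Fix: Place WHERE between FROM and GROUP BY

Corrected query:
SELECT dept, AVG(salary) FROM employees WHERE salary > 135255 GROUP BY dept

Result:
dept        | AVG(salary)
------------+------------
Engineering | 144430.5   
Finance     | 170324.5   
Support     | 161383     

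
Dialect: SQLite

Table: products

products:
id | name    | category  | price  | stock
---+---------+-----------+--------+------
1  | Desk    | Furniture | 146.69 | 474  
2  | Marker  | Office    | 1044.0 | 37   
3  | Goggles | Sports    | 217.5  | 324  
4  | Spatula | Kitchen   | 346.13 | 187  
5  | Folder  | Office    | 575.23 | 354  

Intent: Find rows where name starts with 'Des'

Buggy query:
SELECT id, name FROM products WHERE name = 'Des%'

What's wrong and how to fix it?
Bug: '=' compares the literal string including the % character; pattern matching needs LIKE

Fix: Replace '=' with LIKE so 'Des%' is treated as a pattern

Corrected query:
SELECT id, name FROM products WHERE name LIKE 'Des%'

Result:
id | name
---+-----
1  | Desk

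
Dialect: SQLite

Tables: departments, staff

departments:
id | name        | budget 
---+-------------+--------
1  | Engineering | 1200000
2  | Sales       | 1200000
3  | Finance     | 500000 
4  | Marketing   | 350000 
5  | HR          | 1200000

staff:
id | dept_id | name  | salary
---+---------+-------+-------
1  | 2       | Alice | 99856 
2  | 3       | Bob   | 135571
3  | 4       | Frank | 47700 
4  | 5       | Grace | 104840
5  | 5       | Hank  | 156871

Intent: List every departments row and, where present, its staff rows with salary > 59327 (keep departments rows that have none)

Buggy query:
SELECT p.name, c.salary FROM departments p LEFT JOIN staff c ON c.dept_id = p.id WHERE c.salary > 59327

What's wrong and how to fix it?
Bug: A WHERE condition on the right-hand table after LEFT JOIN drops unmatched parents

Fix: Move the right-table condition into the ON clause so unmatched parents are kept

Corrected query:
SELECT p.name, c.salary FROM departments p LEFT JOIN staff c ON c.dept_id = p.id AND c.salary > 59327

Result:
name        | salary
------------+-------
Engineering | NULL  
Sales       | 99856 
Finance     | 135571
Marketing   | NULL  
HR          | 104840
HR          | 156871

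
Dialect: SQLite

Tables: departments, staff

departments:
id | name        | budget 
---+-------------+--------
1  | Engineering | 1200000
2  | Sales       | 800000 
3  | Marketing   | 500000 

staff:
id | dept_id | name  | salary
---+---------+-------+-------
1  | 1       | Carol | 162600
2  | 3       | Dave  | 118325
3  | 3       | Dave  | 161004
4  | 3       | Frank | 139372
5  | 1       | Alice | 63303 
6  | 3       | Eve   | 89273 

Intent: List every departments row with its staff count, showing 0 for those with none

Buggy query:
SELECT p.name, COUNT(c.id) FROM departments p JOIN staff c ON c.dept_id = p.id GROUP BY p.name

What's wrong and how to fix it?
Bug: An inner join excludes parents with zero children

Fix: Switch to LEFT JOIN to retain unmatched parent rows

Corrected query:
SELECT p.name, COUNT(c.id) FROM departments p LEFT JOIN staff c ON c.dept_id = p.id GROUP BY p.name

Result:
name        | COUNT(c.id)
------------+------------
Engineering | 2          
Marketing   | 4          
Sales       | 0          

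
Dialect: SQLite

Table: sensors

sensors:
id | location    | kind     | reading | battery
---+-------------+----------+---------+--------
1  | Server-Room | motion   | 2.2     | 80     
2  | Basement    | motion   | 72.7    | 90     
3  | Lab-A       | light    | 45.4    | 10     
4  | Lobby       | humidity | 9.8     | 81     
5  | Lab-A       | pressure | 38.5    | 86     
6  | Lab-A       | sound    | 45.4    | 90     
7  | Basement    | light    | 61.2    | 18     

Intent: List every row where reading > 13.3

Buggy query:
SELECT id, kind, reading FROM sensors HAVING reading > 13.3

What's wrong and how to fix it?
Bug: HAVING filters the output of aggregation, but this query has no GROUP BY and no aggregate functions, so SQLite rejects it (HAVING clause on a non-aggregate query); the condition here is per row

Fix: Replace HAVING with WHERE since the condition applies to individual rows

Corrected query:
SELECT id, kind, reading FROM sensors WHERE reading > 13.3

Result:
id | kind     | reading
---+----------+--------
2  | motion   | 72.7   
3  | light    | 45.4   
5  | pressure | 38.5   
6  | sound    | 45.4   
7  | light    | 61.2   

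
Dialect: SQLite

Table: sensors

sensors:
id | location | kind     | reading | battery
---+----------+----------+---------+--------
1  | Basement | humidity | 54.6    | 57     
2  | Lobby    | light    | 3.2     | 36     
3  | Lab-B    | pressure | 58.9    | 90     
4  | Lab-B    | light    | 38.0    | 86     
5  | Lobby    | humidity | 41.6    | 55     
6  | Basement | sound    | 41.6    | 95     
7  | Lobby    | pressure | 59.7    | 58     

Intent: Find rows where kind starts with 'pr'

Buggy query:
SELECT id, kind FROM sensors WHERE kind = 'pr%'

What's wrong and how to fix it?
Bug: Wildcards only work with LIKE; '=' treats '%' as a literal character

Fix: Use LIKE for wildcard pattern matching

Corrected query:
SELECT id, kind FROM sensors WHERE kind LIKE 'pr%'

Result:
id | kind    
---+---------
3  | pressure
7  | pressure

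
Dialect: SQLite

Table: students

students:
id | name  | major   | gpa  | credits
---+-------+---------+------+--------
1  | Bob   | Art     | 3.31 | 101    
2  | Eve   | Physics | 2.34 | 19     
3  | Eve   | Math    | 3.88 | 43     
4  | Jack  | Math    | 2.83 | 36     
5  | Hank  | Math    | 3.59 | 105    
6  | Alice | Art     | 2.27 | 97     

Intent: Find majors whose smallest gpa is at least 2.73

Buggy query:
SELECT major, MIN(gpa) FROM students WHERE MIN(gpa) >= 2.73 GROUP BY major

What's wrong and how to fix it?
Bug: MIN() in WHERE is a misuse of aggregate

Fix: Use HAVING for the per-group MIN condition

Corrected query:
SELECT major, MIN(gpa) FROM students GROUP BY major HAVING MIN(gpa) >= 2.73

Result:
major | MIN(gpa)
------+---------
Math  | 2.83    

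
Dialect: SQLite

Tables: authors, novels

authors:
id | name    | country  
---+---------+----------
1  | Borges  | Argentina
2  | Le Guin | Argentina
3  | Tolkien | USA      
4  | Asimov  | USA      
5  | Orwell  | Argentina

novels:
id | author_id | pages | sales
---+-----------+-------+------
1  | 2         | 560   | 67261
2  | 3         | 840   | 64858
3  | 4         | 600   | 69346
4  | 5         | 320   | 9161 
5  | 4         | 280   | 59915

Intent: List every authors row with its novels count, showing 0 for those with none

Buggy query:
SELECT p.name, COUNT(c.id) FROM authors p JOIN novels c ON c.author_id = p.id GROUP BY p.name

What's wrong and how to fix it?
Bug: INNER JOIN drops authors rows that have no matching novels rows

Fix: Switch to LEFT JOIN to retain unmatched parent rows

Corrected query:
SELECT p.name, COUNT(c.id) FROM authors p LEFT JOIN novels c ON c.author_id = p.id GROUP BY p.name

Result:
name    | COUNT(c.id)
--------+------------
Asimov  | 2          
Borges  | 0          
Le Guin | 1          
Orwell  | 1          
Tolkien | 1          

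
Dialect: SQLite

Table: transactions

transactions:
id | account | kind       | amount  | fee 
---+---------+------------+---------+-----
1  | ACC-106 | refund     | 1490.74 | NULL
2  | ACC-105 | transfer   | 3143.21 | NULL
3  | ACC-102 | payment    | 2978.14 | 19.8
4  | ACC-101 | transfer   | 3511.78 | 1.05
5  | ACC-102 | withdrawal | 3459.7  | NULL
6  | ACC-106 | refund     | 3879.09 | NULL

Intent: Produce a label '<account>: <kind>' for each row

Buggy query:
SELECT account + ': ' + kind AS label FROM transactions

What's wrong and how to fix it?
Bug: SQLite uses || for string concatenation; + coerces text to numbers (yielding 0)

Fix: Replace + with || to concatenate text

Corrected query:
SELECT account || ': ' || kind AS label FROM transactions

Result:
label              
-------------------
ACC-106: refund    
ACC-105: transfer  
ACC-102: payment   
ACC-101: transfer  
ACC-102: withdrawal
ACC-106: refund    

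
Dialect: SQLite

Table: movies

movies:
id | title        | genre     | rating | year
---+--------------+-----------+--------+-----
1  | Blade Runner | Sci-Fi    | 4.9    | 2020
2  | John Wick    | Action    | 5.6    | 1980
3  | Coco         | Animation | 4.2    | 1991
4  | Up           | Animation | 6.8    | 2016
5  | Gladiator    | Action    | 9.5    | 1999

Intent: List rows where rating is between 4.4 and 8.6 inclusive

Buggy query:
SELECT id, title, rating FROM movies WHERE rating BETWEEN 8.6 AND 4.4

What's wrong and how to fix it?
Bug: The bounds are reversed; BETWEEN a AND b requires a <= b to match anything

Fix: Write BETWEEN 4.4 AND 8.6

Corrected query:
SELECT id, title, rating FROM movies WHERE rating BETWEEN 4.4 AND 8.6

Result:
id | title        | rating
---+--------------+-------
1  | Blade Runner | 4.9   
2  | John Wick    | 5.6   
4  | Up           | 6.8   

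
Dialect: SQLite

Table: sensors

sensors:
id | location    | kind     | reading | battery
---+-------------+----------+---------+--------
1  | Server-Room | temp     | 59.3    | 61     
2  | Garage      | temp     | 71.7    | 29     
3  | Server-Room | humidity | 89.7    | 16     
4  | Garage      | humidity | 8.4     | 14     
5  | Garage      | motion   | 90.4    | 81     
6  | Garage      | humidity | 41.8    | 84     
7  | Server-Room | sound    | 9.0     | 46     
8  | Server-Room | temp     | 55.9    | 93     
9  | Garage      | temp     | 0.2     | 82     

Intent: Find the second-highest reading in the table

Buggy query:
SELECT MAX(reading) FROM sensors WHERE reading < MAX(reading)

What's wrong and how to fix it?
Bug: The inner MAX is an aggregate inside WHERE, which is not allowed

Fix: Put the inner MAX in a scalar subquery

Corrected query:
SELECT MAX(reading) FROM sensors WHERE reading < (SELECT MAX(reading) FROM sensors)

Result:
MAX(reading)
------------
89.7        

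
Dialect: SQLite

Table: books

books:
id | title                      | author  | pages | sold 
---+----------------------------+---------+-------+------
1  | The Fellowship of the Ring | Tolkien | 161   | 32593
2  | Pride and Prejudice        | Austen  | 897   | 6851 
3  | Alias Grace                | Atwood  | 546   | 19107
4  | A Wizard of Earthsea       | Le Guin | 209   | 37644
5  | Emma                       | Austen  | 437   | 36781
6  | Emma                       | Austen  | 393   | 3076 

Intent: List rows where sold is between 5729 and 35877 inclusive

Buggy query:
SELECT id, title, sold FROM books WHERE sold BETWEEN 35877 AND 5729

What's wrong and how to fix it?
Bug: BETWEEN expects the lower bound first; with 35877 AND 5729 the range is empty

Fix: Swap the bounds so the smaller value comes first

Corrected query:
SELECT id, title, sold FROM books WHERE sold BETWEEN 5729 AND 35877

Result:
id | title                      | sold 
---+----------------------------+------
1  | The Fellowship of the Ring | 32593
2  | Pride and Prejudice        | 6851 
3  | Alias Grace                | 19107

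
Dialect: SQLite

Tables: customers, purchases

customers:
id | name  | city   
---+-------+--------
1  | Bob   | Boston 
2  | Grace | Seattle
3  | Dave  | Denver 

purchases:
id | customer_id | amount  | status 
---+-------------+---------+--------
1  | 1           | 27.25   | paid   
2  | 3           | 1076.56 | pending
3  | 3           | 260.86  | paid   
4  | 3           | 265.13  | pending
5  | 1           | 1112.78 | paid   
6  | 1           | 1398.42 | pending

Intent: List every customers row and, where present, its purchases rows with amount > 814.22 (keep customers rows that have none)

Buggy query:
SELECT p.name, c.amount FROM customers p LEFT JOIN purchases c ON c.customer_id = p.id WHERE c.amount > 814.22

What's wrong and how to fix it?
Bug: A WHERE condition on the right-hand table after LEFT JOIN drops unmatched parents

Fix: Put 'c.amount > 814.22' in the JOIN's ON clause instead of WHERE

Corrected query:
SELECT p.name, c.amount FROM customers p LEFT JOIN purchases c ON c.customer_id = p.id AND c.amount > 814.22

Result:
name  | amount 
------+--------
Bob   | 1112.78
Bob   | 1398.42
Grace | NULL   
Dave  | 1076.56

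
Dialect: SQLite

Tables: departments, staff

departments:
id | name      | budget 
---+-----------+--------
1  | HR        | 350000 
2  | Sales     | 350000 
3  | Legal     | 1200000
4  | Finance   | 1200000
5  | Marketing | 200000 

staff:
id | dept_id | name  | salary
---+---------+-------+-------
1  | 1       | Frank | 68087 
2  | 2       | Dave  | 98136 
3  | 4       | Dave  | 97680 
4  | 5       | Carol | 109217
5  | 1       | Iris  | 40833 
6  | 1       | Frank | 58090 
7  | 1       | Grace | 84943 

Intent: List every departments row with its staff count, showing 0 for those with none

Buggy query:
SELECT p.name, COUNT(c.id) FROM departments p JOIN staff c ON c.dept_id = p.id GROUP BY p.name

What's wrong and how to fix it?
Bug: INNER JOIN drops departments rows that have no matching staff rows

Fix: Switch to LEFT JOIN to retain unmatched parent rows

Corrected query:
SELECT p.name, COUNT(c.id) FROM departments p LEFT JOIN staff c ON c.dept_id = p.id GROUP BY p.name

Result:
name      | COUNT(c.id)
----------+------------
Finance   | 1          
HR        | 4          
Legal     | 0          
Marketing | 1          
Sales     | 1          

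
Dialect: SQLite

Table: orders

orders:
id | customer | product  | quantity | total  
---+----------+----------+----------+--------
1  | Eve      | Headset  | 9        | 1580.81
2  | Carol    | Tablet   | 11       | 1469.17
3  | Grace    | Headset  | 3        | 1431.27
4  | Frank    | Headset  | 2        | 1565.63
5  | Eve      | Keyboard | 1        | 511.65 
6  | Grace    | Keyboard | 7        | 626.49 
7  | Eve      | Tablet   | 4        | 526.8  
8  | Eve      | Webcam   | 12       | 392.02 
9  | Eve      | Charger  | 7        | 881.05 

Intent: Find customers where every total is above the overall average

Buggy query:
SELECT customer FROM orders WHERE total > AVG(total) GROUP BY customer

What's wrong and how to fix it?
Bug: AVG() is an aggregate; it can't sit directly in WHERE

Fix: Use a subquery for AVG and a HAVING MIN(...) filter so the condition holds for every row in the group

Corrected query:
SELECT customer FROM orders GROUP BY customer HAVING MIN(total) > (SELECT AVG(total) FROM orders)

Result:
customer
--------
Carol   
Frank   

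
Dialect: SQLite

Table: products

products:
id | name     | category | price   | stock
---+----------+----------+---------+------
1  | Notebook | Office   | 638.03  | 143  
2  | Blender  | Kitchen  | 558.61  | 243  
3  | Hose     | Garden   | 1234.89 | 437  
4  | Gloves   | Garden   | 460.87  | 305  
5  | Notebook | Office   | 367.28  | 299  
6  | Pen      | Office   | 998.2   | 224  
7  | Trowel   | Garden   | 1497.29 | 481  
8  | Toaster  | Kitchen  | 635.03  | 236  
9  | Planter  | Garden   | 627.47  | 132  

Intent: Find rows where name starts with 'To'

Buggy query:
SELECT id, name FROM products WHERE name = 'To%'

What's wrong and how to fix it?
Bug: '=' compares the literal string including the % character; pattern matching needs LIKE

Fix: Use LIKE for wildcard pattern matching

Corrected query:
SELECT id, name FROM products WHERE name LIKE 'To%'

Result:
id | name   
---+--------
8  | Toaster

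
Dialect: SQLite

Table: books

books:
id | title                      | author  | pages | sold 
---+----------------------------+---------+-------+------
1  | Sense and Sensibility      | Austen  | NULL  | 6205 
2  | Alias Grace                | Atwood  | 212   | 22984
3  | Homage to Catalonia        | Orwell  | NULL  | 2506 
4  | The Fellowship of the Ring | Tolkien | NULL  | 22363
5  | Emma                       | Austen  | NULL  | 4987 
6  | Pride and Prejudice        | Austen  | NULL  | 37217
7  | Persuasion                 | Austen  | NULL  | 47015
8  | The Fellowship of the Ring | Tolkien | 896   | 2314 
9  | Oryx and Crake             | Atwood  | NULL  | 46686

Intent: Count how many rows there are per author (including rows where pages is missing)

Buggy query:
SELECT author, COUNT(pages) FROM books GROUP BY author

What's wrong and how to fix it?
Bug: COUNT(column) counts non-NULL values only; rows with NULL pages aren't counted

Fix: Use COUNT(*) to count all rows regardless of NULL

Corrected query:
SELECT author, COUNT(*) FROM books GROUP BY author

Result:
author  | COUNT(*)
--------+---------
Atwood  | 2       
Austen  | 4       
Orwell  | 1       
Tolkien | 2       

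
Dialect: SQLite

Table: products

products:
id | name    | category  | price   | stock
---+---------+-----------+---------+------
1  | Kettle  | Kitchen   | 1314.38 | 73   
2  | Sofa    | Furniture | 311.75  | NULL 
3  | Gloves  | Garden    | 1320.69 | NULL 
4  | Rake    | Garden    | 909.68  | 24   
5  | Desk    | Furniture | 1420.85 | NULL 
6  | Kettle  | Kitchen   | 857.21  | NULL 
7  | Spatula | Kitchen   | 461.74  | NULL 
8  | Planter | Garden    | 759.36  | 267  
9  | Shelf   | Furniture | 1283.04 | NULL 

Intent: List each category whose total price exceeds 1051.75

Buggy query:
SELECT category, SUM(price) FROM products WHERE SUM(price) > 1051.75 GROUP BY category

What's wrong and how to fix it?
Bug: SUM(price) is an aggregate, but WHERE filters rows before aggregation

Fix: Move the aggregate condition to a HAVING clause

Corrected query:
SELECT category, SUM(price) FROM products GROUP BY category HAVING SUM(price) > 1051.75

Result:
category  | SUM(price)
----------+-----------
Furniture | 3015.64   
Garden    | 2989.73   
Kitchen   | 2633.33   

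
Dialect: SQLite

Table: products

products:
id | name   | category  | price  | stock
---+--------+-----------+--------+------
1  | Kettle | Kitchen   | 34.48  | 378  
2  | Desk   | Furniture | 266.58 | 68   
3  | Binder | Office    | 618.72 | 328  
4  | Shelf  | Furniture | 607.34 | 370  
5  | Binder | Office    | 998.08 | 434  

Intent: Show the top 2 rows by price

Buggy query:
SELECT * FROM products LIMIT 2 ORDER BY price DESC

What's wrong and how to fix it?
Bug: LIMIT must come after ORDER BY

Fix: Swap the clauses: ORDER BY first, then LIMIT

Corrected query:
SELECT * FROM products ORDER BY price DESC LIMIT 2

Result:
id | name   | category | price  | stock
---+--------+----------+--------+------
5  | Binder | Office   | 998.08 | 434  
3  | Binder | Office   | 618.72 | 328  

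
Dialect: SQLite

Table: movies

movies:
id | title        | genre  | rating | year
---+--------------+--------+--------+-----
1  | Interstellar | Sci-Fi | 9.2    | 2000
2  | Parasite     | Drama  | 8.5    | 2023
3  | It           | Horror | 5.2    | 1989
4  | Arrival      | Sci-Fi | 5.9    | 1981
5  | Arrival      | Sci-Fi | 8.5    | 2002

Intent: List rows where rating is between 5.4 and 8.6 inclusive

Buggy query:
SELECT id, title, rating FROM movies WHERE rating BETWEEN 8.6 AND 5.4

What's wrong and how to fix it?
Bug: BETWEEN expects the lower bound first; with 8.6 AND 5.4 the range is empty

Fix: Write BETWEEN 5.4 AND 8.6

Corrected query:
SELECT id, title, rating FROM movies WHERE rating BETWEEN 5.4 AND 8.6

Result:
id | title    | rating
---+----------+-------
2  | Parasite | 8.5   
4  | Arrival  | 5.9   
5  | Arrival  | 8.5   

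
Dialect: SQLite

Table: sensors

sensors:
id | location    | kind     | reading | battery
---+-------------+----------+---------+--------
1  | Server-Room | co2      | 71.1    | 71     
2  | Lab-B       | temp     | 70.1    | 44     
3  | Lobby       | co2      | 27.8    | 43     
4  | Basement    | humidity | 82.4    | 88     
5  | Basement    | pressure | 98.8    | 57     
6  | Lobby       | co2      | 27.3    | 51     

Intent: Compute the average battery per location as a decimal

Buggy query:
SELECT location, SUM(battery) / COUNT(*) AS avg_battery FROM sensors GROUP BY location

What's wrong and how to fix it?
Bug: Both operands are integers, so '/' performs integer division and truncates

Fix: Cast one side to REAL so the division keeps the fractional part

Corrected query:
SELECT location, SUM(battery) * 1.0 / COUNT(*) AS avg_battery FROM sensors GROUP BY location

Result:
location    | avg_battery
------------+------------
Basement    | 72.5       
Lab-B       | 44         
Lobby       | 47         
Server-Room | 71         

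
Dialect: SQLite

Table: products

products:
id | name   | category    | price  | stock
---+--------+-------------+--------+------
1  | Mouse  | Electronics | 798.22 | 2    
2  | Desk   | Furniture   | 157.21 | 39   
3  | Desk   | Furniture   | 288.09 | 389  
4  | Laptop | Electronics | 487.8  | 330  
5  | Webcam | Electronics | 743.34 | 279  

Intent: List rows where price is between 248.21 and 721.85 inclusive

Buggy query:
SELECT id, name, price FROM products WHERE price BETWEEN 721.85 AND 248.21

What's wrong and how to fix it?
Bug: The bounds are reversed; BETWEEN a AND b requires a <= b to match anything

Fix: Write BETWEEN 248.21 AND 721.85

Corrected query:
SELECT id, name, price FROM products WHERE price BETWEEN 248.21 AND 721.85

Result:
id | name   | price 
---+--------+-------
3  | Desk   | 288.09
4  | Laptop | 487.8 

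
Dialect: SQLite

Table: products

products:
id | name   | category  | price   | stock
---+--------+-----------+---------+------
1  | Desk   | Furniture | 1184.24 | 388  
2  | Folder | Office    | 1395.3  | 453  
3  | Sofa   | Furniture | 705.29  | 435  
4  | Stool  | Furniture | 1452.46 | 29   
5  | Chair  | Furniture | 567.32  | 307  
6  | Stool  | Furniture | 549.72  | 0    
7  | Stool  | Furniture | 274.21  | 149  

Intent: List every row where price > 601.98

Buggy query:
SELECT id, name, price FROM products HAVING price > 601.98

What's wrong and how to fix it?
Bug: This is a non-aggregate query (no GROUP BY, no aggregates), so in SQLite the HAVING clause is invalid here; a row-level condition belongs in WHERE

Fix: Use WHERE for row-level filtering

Corrected query:
SELECT id, name, price FROM products WHERE price > 601.98

Result:
id | name   | price  
---+--------+--------
1  | Desk   | 1184.24
2  | Folder | 1395.3 
3  | Sofa   | 705.29 
4  | Stool  | 1452.46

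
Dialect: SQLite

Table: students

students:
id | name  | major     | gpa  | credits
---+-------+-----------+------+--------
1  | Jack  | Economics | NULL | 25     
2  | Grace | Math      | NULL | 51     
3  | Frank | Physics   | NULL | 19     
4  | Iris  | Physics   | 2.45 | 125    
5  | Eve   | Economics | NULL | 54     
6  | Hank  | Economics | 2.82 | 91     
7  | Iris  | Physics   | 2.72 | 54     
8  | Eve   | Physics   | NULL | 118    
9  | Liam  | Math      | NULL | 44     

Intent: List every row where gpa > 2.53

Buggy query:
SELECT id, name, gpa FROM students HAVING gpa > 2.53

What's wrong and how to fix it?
Bug: This is a non-aggregate query (no GROUP BY, no aggregates), so in SQLite the HAVING clause is invalid here; a row-level condition belongs in WHERE

Fix: Use WHERE for row-level filtering

Corrected query:
SELECT id, name, gpa FROM students WHERE gpa > 2.53

Result:
id | name | gpa 
---+------+-----
6  | Hank | 2.82
7  | Iris | 2.72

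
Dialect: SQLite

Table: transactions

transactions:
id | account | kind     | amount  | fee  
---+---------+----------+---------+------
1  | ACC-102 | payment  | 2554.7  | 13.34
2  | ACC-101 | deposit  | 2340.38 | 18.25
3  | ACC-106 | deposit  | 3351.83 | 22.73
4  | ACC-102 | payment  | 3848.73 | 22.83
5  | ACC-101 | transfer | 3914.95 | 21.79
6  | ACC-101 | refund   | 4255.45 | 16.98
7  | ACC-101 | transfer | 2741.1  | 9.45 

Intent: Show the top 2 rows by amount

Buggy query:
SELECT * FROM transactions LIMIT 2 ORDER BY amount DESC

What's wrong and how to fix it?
Bug: LIMIT must come after ORDER BY

Fix: Swap the clauses: ORDER BY first, then LIMIT

Corrected query:
SELECT * FROM transactions ORDER BY amount DESC LIMIT 2

Result:
id | account | kind     | amount  | fee  
---+---------+----------+---------+------
6  | ACC-101 | refund   | 4255.45 | 16.98
5  | ACC-101 | transfer | 3914.95 | 21.79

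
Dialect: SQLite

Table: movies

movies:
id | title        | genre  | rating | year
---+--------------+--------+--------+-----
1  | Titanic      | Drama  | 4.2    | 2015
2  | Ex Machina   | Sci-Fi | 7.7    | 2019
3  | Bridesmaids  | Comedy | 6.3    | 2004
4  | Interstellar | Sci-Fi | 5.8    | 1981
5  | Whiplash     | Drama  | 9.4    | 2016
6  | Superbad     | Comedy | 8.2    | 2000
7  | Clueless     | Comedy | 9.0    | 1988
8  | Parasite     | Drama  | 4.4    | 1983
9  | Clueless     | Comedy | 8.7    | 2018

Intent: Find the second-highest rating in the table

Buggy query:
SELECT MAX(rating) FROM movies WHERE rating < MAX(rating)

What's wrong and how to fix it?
Bug: MAX(rating) on the right of the comparison is an aggregate-in-WHERE error

Fix: Compute the overall MAX in a subquery, then take MAX of rows below it

Corrected query:
SELECT MAX(rating) FROM movies WHERE rating < (SELECT MAX(rating) FROM movies)

Result:
MAX(rating)
-----------
9          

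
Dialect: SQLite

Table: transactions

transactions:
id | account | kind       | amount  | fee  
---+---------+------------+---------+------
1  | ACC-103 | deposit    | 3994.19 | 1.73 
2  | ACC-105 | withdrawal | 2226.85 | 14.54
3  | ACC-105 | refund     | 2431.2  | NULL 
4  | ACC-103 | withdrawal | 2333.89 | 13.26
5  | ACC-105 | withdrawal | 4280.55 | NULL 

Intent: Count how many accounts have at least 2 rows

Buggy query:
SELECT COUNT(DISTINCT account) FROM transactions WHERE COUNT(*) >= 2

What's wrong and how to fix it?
Bug: WHERE filters individual rows, not groups, so a group-level COUNT is invalid there

Fix: Use a subquery that GROUPs and filters with HAVING, then count its rows

Corrected query:
SELECT COUNT(*) FROM (SELECT account FROM transactions GROUP BY account HAVING COUNT(*) >= 2)

Result:
COUNT(*)
--------
2       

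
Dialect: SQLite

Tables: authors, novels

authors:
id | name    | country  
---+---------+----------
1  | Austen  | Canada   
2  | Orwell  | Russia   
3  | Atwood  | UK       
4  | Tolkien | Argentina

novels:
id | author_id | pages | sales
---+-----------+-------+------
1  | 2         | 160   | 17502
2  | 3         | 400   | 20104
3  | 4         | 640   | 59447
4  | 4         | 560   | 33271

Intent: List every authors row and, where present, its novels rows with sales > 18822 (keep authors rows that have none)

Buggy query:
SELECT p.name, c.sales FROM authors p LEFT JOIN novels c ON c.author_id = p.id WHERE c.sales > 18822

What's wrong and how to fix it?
Bug: A WHERE condition on the right-hand table after LEFT JOIN drops unmatched parents

Fix: Put 'c.sales > 18822' in the JOIN's ON clause instead of WHERE

Corrected query:
SELECT p.name, c.sales FROM authors p LEFT JOIN novels c ON c.author_id = p.id AND c.sales > 18822

Result:
name    | sales
--------+------
Austen  | NULL 
Orwell  | NULL 
Atwood  | 20104
Tolkien | 33271
Tolkien | 59447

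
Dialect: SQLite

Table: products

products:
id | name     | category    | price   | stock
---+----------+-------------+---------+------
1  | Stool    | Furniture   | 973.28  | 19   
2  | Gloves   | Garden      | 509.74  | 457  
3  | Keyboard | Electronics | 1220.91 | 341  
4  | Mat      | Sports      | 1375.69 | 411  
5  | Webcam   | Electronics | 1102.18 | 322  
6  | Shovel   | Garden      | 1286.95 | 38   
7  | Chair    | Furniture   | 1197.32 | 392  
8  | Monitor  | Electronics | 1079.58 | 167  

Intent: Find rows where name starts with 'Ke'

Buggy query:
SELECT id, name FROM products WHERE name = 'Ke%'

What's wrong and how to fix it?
Bug: Wildcards only work with LIKE; '=' treats '%' as a literal character

Fix: Use LIKE for wildcard pattern matching

Corrected query:
SELECT id, name FROM products WHERE name LIKE 'Ke%'

Result:
id | name    
---+---------
3  | Keyboard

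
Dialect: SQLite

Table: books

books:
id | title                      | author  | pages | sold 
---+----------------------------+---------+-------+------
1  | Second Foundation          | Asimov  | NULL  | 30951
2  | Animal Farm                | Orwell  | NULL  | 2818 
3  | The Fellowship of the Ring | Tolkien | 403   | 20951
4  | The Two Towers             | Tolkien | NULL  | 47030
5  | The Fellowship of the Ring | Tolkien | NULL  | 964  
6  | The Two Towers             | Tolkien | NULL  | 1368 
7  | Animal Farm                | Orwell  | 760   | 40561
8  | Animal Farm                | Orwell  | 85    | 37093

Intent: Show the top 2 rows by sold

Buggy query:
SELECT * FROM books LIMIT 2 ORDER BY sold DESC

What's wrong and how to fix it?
Bug: LIMIT must come after ORDER BY

Fix: Swap the clauses: ORDER BY first, then LIMIT

Corrected query:
SELECT * FROM books ORDER BY sold DESC LIMIT 2

Result:
id | title          | author  | pages | sold 
---+----------------+---------+-------+------
4  | The Two Towers | Tolkien | NULL  | 47030
7  | Animal Farm    | Orwell  | 760   | 40561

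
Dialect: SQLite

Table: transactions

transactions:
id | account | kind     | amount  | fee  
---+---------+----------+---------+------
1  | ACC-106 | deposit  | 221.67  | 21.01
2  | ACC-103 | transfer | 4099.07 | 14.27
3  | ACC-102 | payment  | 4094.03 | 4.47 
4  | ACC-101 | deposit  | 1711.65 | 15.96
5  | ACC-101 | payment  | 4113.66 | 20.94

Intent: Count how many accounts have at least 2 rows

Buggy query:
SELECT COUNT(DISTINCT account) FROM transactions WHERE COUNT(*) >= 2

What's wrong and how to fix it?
Bug: COUNT(*) cannot appear in WHERE; the per-group count doesn't exist yet

Fix: Group first with HAVING COUNT(*) >= 2, then COUNT the resulting groups

Corrected query:
SELECT COUNT(*) FROM (SELECT account FROM transactions GROUP BY account HAVING COUNT(*) >= 2)

Result:
COUNT(*)
--------
1       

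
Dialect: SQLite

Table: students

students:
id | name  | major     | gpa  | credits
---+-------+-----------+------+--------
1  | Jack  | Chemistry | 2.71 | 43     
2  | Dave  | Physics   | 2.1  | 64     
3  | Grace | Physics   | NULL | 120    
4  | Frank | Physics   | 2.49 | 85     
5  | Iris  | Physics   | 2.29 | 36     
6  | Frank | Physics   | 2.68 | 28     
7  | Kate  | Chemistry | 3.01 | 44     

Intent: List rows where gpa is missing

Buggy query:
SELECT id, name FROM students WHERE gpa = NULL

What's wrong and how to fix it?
Bug: '= NULL' is always unknown in SQL three-valued logic, so no rows match

Fix: Use IS NULL to test for NULL

Corrected query:
SELECT id, name FROM students WHERE gpa IS NULL

Result:
id | name 
---+------
3  | Grace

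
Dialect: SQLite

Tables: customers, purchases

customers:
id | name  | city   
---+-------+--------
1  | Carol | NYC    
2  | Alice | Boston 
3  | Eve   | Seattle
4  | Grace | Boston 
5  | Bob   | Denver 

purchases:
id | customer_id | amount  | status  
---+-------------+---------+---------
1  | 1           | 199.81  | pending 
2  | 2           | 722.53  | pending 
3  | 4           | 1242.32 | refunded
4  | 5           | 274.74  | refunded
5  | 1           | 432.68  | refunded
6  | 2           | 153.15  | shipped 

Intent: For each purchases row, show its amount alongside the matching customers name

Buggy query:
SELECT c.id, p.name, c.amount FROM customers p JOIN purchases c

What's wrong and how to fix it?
Bug: Missing join condition: each purchases row is matched to all customers rows instead of just its own

Fix: Add ON c.customer_id = p.id to the JOIN

Corrected query:
SELECT c.id, p.name, c.amount FROM customers p JOIN purchases c ON c.customer_id = p.id

Result:
id | name  | amount 
---+-------+--------
1  | Carol | 199.81 
2  | Alice | 722.53 
3  | Grace | 1242.32
4  | Bob   | 274.74 
5  | Carol | 432.68 
6  | Alice | 153.15 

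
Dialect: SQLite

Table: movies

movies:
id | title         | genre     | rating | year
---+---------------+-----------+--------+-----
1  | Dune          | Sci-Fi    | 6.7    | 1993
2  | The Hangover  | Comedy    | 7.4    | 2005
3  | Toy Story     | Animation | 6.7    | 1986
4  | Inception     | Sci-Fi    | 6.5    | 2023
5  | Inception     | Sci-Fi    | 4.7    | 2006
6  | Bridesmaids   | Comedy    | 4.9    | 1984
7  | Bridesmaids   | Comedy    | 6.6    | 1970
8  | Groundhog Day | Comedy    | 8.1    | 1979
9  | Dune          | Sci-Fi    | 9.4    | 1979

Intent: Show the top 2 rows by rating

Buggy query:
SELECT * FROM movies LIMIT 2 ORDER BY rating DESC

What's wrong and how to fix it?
Bug: ORDER BY cannot follow LIMIT; LIMIT is the final clause

Fix: Swap the clauses: ORDER BY first, then LIMIT

Corrected query:
SELECT * FROM movies ORDER BY rating DESC LIMIT 2

Result:
id | title         | genre  | rating | year
---+---------------+--------+--------+-----
9  | Dune          | Sci-Fi | 9.4    | 1979
8  | Groundhog Day | Comedy | 8.1    | 1979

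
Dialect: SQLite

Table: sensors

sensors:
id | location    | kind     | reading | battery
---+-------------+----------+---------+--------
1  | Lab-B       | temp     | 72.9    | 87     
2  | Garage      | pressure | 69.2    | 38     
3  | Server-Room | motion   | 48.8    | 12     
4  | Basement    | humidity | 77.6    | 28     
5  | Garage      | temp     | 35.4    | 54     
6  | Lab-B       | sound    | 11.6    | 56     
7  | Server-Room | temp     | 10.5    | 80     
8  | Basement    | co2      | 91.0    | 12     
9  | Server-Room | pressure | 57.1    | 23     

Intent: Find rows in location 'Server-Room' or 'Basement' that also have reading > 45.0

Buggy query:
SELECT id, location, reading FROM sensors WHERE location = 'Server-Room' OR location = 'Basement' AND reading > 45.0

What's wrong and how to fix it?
Bug: AND binds tighter than OR, so this parses as location = 'Server-Room' OR (location = 'Basement' AND reading > 45.0)

Fix: Group the OR with parentheses (or use IN), then AND the threshold

Corrected query:
SELECT id, location, reading FROM sensors WHERE (location = 'Server-Room' OR location = 'Basement') AND reading > 45.0

Result:
id | location    | reading
---+-------------+--------
3  | Server-Room | 48.8   
4  | Basement    | 77.6   
8  | Basement    | 91     
9  | Server-Room | 57.1   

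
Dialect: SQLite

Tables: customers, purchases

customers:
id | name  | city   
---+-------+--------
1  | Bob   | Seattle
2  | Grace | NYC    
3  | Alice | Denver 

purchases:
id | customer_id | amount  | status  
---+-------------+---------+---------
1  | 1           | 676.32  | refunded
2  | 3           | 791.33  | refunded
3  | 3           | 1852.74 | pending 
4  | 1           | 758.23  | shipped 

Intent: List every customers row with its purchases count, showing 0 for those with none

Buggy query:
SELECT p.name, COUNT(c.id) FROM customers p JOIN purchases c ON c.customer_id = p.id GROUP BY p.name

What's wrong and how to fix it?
Bug: INNER JOIN drops customers rows that have no matching purchases rows

Fix: Switch to LEFT JOIN to retain unmatched parent rows

Corrected query:
SELECT p.name, COUNT(c.id) FROM customers p LEFT JOIN purchases c ON c.customer_id = p.id GROUP BY p.name

Result:
name  | COUNT(c.id)
------+------------
Alice | 2          
Bob   | 2          
Grace | 0          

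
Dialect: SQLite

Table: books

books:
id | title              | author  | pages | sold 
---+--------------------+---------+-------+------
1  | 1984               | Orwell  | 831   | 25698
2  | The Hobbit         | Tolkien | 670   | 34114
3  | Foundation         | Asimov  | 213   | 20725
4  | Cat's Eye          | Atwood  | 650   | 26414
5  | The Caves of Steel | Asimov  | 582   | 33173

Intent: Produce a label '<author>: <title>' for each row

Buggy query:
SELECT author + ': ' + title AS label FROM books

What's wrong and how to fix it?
Bug: SQLite uses || for string concatenation; + coerces text to numbers (yielding 0)

Fix: Use the || operator for string concatenation

Corrected query:
SELECT author || ': ' || title AS label FROM books

Result:
label                     
--------------------------
Orwell: 1984              
Tolkien: The Hobbit       
Asimov: Foundation        
Atwood: Cat's Eye         
Asimov: The Caves of Steel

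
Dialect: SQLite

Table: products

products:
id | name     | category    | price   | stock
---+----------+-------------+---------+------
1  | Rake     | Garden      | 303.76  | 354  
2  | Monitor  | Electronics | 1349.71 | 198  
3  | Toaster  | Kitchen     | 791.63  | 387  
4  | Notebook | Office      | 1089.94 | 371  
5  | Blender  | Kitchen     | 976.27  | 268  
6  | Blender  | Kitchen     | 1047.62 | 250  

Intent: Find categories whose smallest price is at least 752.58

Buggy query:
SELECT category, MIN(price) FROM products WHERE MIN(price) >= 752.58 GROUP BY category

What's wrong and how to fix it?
Bug: MIN() in WHERE is a misuse of aggregate

Fix: Use HAVING for the per-group MIN condition

Corrected query:
SELECT category, MIN(price) FROM products GROUP BY category HAVING MIN(price) >= 752.58

Result:
category    | MIN(price)
------------+-----------
Electronics | 1349.71   
Kitchen     | 791.63    
Office      | 1089.94   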